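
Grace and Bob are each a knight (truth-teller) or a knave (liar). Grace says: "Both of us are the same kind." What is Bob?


Grace says: "Both of us are the same kind."
Case 1: Grace is a Knight (truth-teller)
  Statement is true → they ARE the same → Bob is also a Knight
Case 2: Grace is a Knave (liar)
  Statement is false → they are NOT the same → Bob is a Knight
In both cases, Bob is a Knight.

Knight


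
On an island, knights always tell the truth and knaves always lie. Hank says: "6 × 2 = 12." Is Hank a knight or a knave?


Statement: "6 × 2 = 12."
Actual: 6 × 2 = 12
Claimed: 12
Statement is TRUE → Hank tells the truth → Knight

Knight


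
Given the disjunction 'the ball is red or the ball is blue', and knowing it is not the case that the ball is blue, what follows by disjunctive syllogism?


Disjunctive syllogism: P ∨ Q, ¬P ⊢ Q
Disjunction: the ball is red ∨ the ball is blue
We know it is not the case that the ball is blue.
By disjunctive syllogism, the other disjunct must be true.

The ball is red


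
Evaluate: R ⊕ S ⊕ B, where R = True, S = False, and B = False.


R = True, S = False, B = False
Step 1: R ⊕ S = True XOR False = True
Step 2: True ⊕ B = True XOR False = True
XOR is true when an odd number of operands are true.

True


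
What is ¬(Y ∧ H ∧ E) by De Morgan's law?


De Morgan's law: ¬(P ∧ Q ∧ R) ≡ ¬P ∨ ¬Q ∨ ¬R
¬(Y ∧ H ∧ E) = ¬Y ∨ ¬H ∨ ¬E

¬Y ∨ ¬H ∨ ¬E


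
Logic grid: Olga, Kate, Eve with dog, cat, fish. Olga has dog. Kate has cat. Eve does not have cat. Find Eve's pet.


From clues:
  Olga → dog
  Kate → cat
By elimination, Eve gets the remaining.

fish


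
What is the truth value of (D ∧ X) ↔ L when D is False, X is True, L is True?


D = False, X = True, L = True
Step 1: D ∧ X = False AND True = False
Step 2: (False) ↔ L: true when both sides have same truth value.
Result: False ↔ True = False

False


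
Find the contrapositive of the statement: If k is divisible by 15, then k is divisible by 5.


Original: If k is divisible by 15, then k is divisible by 5
Contrapositive: If ¬Q, then ¬P
Negate Q: not (k is divisible by 5)
Negate P: not (k is divisible by 15)

If not (k is divisible by 5), then not (k is divisible by 15).


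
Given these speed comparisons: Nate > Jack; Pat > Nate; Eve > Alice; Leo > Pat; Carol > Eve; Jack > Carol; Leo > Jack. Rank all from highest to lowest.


Constraints: Nate > Jack; Pat > Nate; Eve > Alice; Leo > Pat; Carol > Eve; Jack > Carol; Leo > Jack
Method: at each step, the next-highest is the one remaining person who never appears on the smaller side of a constraint between remaining people.
  Step 1: remaining {Jack, Nate, Carol, Eve, Alice, Pat, Leo}; on the smaller side: {Jack, Nate, Carol, Eve, Alice, Pat} → Leo is next (Leo > Pat; Leo > Jack).
  Step 2: remaining {Jack, Nate, Carol, Eve, Alice, Pat}; on the smaller side: {Jack, Nate, Carol, Eve, Alice} → Pat is next (Pat > Nate).
  Step 3: remaining {Jack, Nate, Carol, Eve, Alice}; on the smaller side: {Jack, Carol, Eve, Alice} → Nate is next (Nate > Jack).
  Step 4: remaining {Jack, Carol, Eve, Alice}; on the smaller side: {Carol, Eve, Alice} → Jack is next (Jack > Carol).
  Step 5: remaining {Carol, Eve, Alice}; on the smaller side: {Eve, Alice} → Carol is next (Carol > Eve).
  Step 6: remaining {Eve, Alice}; on the smaller side: {Alice} → Eve is next (Eve > Alice).
  Step 7: only Alice remains → lowest.
Final ranking (highest to lowest):

Leo > Pat > Nate > Jack > Carol > Eve > Alice


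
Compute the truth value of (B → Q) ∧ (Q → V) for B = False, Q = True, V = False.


B = False, Q = True, V = False
Step 1: B → Q is false only when B=True and Q=False. Result: True
Step 2: Q → V is false only when Q=True and V=False. Result: False
Step 3: True ∧ False = False

False


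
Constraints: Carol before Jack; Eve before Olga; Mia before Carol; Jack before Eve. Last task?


Constraints: Carol before Jack; Eve before Olga; Mia before Carol; Jack before Eve
The last task can have nothing scheduled after it, so it must never appear on the left of a 'before'.
Tasks appearing before some other task: Carol, Eve, Mia, Jack.
The only task not in that list is Olga → it is last.

Olga


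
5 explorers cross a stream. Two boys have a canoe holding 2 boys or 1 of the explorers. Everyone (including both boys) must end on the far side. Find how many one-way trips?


Per crossing of one of the explorers: boys→, one←, one of the explorers→, one← = 4 trips
5 × 4 = 20, + 1 final boys→ = 21
Minimum trips = 21

21


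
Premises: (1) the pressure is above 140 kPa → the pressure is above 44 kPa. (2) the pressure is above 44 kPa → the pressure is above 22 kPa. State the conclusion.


Hypothetical syllogism: P → Q, Q → R ⊢ P → R
Premise 1: the pressure is above 140 kPa → the pressure is above 44 kPa
Premise 2: the pressure is above 44 kPa → the pressure is above 22 kPa
Chain the implications: the middle term (the pressure is above 44 kPa) links the two.
Conclusion: If the pressure is above 140 kPa, then the pressure is above 22 kPa.

If the pressure is above 140 kPa, then the pressure is above 22 kPa.


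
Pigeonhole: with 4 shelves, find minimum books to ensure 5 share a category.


Pigeonhole: to guarantee k in one of n categories, need (k-1)×n + 1.
k = 5, n = 4
Minimum = (5-1) × 4 + 1 = 4 × 4 + 1

17


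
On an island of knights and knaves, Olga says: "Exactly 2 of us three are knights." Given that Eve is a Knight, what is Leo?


Olga claims exactly 2 knights among Olga, Eve, Leo.
Given: Eve is a Knight.

Case 1: Olga is a Knight (tells truth)
  Then exactly 2 of the three are knights.
  Counting Olga, Eve: 2 knight(s) so far. Need 0 more → Leo = Knave.
Case 2: Olga is a Knave (lies)
  Then the count is NOT 2.
  If Leo = Knight, count = 2 = 2 → claim would be true, contradicts lie.
  If Leo = Knave, count = 1 ≠ 2 → lie confirmed ✓

Leo is a Knave.

Knave


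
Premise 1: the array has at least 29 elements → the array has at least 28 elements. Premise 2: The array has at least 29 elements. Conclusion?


Modus ponens: P → Q, P ⊢ Q
P: the array has at least 29 elements
Q: the array has at least 28 elements
We have P → Q and P is true.
By modus ponens, Q must be true.

The array has at least 28 elements


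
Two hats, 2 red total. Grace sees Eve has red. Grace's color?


Total red = 2, Eve = red
Red accounted for: 1
Remaining for Grace: 1
Grace's hat is red.

red


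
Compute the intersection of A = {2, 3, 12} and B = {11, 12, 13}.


A = {2, 3, 12}
B = {11, 12, 13}
Operation: intersection
Elements in both: 12

{12}


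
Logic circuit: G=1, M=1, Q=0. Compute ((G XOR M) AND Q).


G XOR M = 1^1 = 0
0 AND 0 = 0

0


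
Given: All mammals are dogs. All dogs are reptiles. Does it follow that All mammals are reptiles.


Premise 1: All mammals are dogs.
Premise 2: All dogs are reptiles.
Conclusion: All mammals are reptiles.
Barbara syllogism (AAA-1): All A are B, All B are C → All A are C.
Middle term (dogs) distributed in premise 2.

Valid


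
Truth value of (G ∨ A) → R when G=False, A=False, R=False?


G = False, A = False, R = False
Expression: (G ∨ A) → R
Step 1: G ∨ A = False OR False = False
Step 2: (False) → R = False → False (false only if antecedent True and consequent False) = True

True


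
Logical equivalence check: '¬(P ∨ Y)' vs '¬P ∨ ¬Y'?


Expression 1: ¬(P ∨ Y)
Expression 2: ¬P ∨ ¬Y
Truth table (P Y | Expr1 Expr2):
  T T |   F     F
  T F |   F     T   ← differ
  F T |   F     T   ← differ
  F F |   T     T
Counterexample: P=T, Y=F gives Expr1 = F but Expr2 = T, so the expressions are NOT logically equivalent.

No


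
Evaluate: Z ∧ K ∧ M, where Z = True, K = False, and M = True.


Z = True, K = False, M = True
Step 1: Z ∧ K = True AND False = False
Step 2: (False) ∧ M = (False) AND True = False
AND is true only when ALL operands are true.

False


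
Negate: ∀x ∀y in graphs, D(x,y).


Original: ∀x ∀y D(x,y)
Rule: ¬∀→∃, ¬∃→∀, negate predicate.
Negation: ∃x ∃y ¬D(x,y)

∃x ∃y ¬D(x,y)


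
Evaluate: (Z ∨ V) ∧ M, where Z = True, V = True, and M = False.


Z = True, V = True, M = False
Step 1: Z ∨ V = True OR True = True
Step 2: True ∧ M = True AND False = False
OR is true when at least one operand is true; AND requires both.

False


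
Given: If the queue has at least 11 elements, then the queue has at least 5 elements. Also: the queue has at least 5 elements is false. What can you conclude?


Modus tollens: P → Q, ¬Q ⊢ ¬P
P: the queue has at least 11 elements
Q: the queue has at least 5 elements
We have P → Q and Q is false.
By modus tollens, P must be false.

It is not the case that the queue has at least 11 elements


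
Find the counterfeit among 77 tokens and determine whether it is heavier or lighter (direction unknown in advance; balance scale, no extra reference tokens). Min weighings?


Let n = 77. 154 possibilities (n tokens × lighter/heavier); each weighing has 3 outcomes.
Bound for k weighings: say the first weighing puts j tokens on each pan. If it tips, the 2j weighed tokens remain suspects (each with a known direction) and k-1 weighings give 3^(k-1) outcomes; 3^(k-1) is odd, so 2j ≤ 3^(k-1) - 1. If it balances, the n - 2j unweighed tokens remain with direction unknown: 2(n - 2j) ≤ 3^(k-1) - 1 by the same parity argument. Adding, n ≤ (3^(k-1) - 1) + (3^(k-1) - 1)/2 = (3^k - 3)/2, and the classical three-group strategy achieves this (3 tokens in 2 weighings, 12 in 3, 39 in 4, 120 in 5).
So we need the smallest k with (3^k - 3)/2 ≥ 77.
k = 4: (3^4 - 3)/2 = 39 < 77 ✗
k = 5: (3^5 - 3)/2 = 120 ≥ 77 ✓

5


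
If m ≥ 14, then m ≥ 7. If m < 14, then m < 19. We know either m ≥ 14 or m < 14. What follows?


Constructive dilemma: (P → Q) ∧ (R → S), P ∨ R ⊢ Q ∨ S
Premise 1: m ≥ 14 → m ≥ 7
Premise 2: m < 14 → m < 19
Premise 3: m ≥ 14 ∨ m < 14
Case 1: Assuming m ≥ 14, then by Premise 1, m ≥ 7.
Case 2: Assuming m < 14, then by Premise 2, m < 19.
Since one of m ≥ 14 or m < 14 must hold, we get m ≥ 7 or m < 19.

m ≥ 7 or m < 19.


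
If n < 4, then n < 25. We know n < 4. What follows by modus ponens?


Modus ponens: P → Q, P ⊢ Q
P: n < 4
Q: n < 25
We have P → Q and P is true.
By modus ponens, Q must be true.

n < 25


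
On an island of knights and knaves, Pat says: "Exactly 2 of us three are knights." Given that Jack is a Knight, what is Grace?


Pat claims exactly 2 knights among Pat, Jack, Grace.
Given: Jack is a Knight.

Case 1: Pat is a Knight (tells truth)
  Then exactly 2 of the three are knights.
  Counting Pat, Jack: 2 knight(s) so far. Need 0 more → Grace = Knave.
Case 2: Pat is a Knave (lies)
  Then the count is NOT 2.
  If Grace = Knight, count = 2 = 2 → claim would be true, contradicts lie.
  If Grace = Knave, count = 1 ≠ 2 → lie confirmed ✓

Grace is a Knave.

Knave


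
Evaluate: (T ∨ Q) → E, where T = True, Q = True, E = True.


T = True, Q = True, E = True
Step 1: T ∨ Q = True OR True = True
Step 2: (True) → E: false only when antecedent=True and E=False.
Result: True

True


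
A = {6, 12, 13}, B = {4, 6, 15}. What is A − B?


A = {6, 12, 13}
B = {4, 6, 15}
Operation: difference A − B
In A but not B: 12, 13

{12, 13}


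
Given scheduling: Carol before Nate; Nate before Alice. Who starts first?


Constraints: Carol before Nate; Nate before Alice
The first task can have nothing scheduled before it, so it must never appear on the right of a 'before'.
Tasks appearing after some 'before': Nate, Alice.
The only task not in that list is Carol → it is first.

Carol


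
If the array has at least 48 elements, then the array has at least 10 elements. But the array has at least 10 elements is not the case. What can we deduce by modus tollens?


Modus tollens: P → Q, ¬Q ⊢ ¬P
P: the array has at least 48 elements
Q: the array has at least 10 elements
We have P → Q and Q is false.
By modus tollens, P must be false.

It is not the case that the array has at least 48 elements


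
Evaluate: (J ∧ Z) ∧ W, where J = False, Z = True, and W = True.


J = False, Z = True, W = True
Step 1: J ∧ Z = False AND True = False
Step 2: False ∧ W = False AND True = False
AND is true only when ALL operands are true.

False


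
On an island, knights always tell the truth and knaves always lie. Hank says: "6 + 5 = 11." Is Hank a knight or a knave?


Statement: "6 + 5 = 11."
Actual: 6 + 5 = 11
Claimed: 11
Statement is TRUE → Hank tells the truth → Knight

Knight


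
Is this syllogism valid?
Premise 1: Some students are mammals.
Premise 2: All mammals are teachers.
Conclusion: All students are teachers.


Premise 1: Some students are mammals.
Premise 2: All mammals are teachers.
Conclusion: All students are teachers.
Fallacy: illicit minor. The minor term (students) is distributed in the conclusion ('All students ...') but undistributed in its premise ('Some students are mammals' doesn't cover all students).
Only 'Some students are teachers' follows, not 'All'.

Invalid


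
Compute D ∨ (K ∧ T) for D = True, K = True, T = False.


D = True, K = True, T = False
Step 1: K ∧ T = True AND False = False
Step 2: D ∨ False = True OR False = True
AND evaluated first (higher precedence); then OR applied.

True


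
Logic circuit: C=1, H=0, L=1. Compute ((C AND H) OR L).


C AND H = 1&0 = 0
0 OR 1 = 1

1


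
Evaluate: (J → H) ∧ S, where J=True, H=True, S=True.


J = True, H = True, S = True
Expression: (J → H) ∧ S
Step 1: J → H = True → True (false only if J=True, H=False) = True
Step 2: (True) ∧ S = True AND True = True

True


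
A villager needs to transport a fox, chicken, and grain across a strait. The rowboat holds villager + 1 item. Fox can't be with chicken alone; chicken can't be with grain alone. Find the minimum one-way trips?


1. villager+chicken → 2. villager ← 3. villager+fox → 4. villager+chicken ← 5. villager+grain → 6. villager ← 7. villager+chicken →
Minimum trips = 7

7


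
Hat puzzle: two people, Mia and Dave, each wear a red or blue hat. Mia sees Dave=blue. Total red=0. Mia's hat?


Total red = 0, Dave = blue
Red accounted for: 0
Remaining for Mia: 0
Mia's hat is blue.

blue


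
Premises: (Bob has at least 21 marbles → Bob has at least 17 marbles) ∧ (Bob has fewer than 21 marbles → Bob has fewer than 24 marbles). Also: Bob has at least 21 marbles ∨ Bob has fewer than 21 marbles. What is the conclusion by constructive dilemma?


Constructive dilemma: (P → Q) ∧ (R → S), P ∨ R ⊢ Q ∨ S
Premise 1: Bob has at least 21 marbles → Bob has at least 17 marbles
Premise 2: Bob has fewer than 21 marbles → Bob has fewer than 24 marbles
Premise 3: Bob has at least 21 marbles ∨ Bob has fewer than 21 marbles
Case 1: Assuming Bob has at least 21 marbles, then by Premise 1, Bob has at least 17 marbles.
Case 2: Assuming Bob has fewer than 21 marbles, then by Premise 2, Bob has fewer than 24 marbles.
Since one of Bob has at least 21 marbles or Bob has fewer than 21 marbles must hold, we get Bob has at least 17 marbles or Bob has fewer than 24 marbles.

Bob has at least 17 marbles or Bob has fewer than 24 marbles.


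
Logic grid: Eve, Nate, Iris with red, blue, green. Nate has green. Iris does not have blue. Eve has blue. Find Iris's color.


From clues:
  Nate → green
  Eve → blue
By elimination, Iris gets the remaining.

red


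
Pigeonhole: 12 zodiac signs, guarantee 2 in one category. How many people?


Pigeonhole: to guarantee k in one of n categories, need (k-1)×n + 1.
k = 2, n = 12
Minimum = (2-1) × 12 + 1 = 1 × 12 + 1

13


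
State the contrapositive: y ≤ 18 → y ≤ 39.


Original: If y ≤ 18, then y ≤ 39
Contrapositive: If ¬Q, then ¬P
Negate Q: not (y ≤ 39)
Negate P: not (y ≤ 18)

If not (y ≤ 39), then not (y ≤ 18).


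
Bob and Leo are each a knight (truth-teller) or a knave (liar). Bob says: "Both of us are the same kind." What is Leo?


Bob says: "Both of us are the same kind."
Case 1: Bob is a Knight (truth-teller)
  Statement is true → they ARE the same → Leo is also a Knight
Case 2: Bob is a Knave (liar)
  Statement is false → they are NOT the same → Leo is a Knight
In both cases, Leo is a Knight.

Knight


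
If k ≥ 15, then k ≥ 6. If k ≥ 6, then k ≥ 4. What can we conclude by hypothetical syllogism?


Hypothetical syllogism: P → Q, Q → R ⊢ P → R
Premise 1: k ≥ 15 → k ≥ 6
Premise 2: k ≥ 6 → k ≥ 4
Chain the implications: the middle term (k ≥ 6) links the two.
Conclusion: If k ≥ 15, then k ≥ 4.

If k ≥ 15, then k ≥ 4.


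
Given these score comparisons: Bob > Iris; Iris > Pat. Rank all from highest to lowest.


Constraints: Bob > Iris; Iris > Pat
Method: at each step, the next-highest is the one remaining person who never appears on the smaller side of a constraint between remaining people.
  Step 1: remaining {Iris, Bob, Pat}; on the smaller side: {Iris, Pat} → Bob is next (Bob > Iris).
  Step 2: remaining {Iris, Pat}; on the smaller side: {Pat} → Iris is next (Iris > Pat).
  Step 3: only Pat remains → lowest.
Final ranking (highest to lowest):

Bob > Iris > Pat


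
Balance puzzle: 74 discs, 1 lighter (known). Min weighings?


Each weighing has 3 outcomes (left heavy / balance / right heavy), so k weighings distinguish at most 3^k cases; splitting into three near-equal groups achieves this.
Need 3^k ≥ 74: 3^3 = 27 < 74 ≤ 3^4 = 81
k = ⌈log₃(74)⌉ = 4

4


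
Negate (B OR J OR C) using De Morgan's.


De Morgan's law: ¬(P ∨ Q ∨ R) ≡ ¬P ∧ ¬Q ∧ ¬R
¬(B ∨ J ∨ C) = ¬B ∧ ¬J ∧ ¬C

¬B ∧ ¬J ∧ ¬C


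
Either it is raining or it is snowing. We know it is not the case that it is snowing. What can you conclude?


Disjunctive syllogism: P ∨ Q, ¬P ⊢ Q
Disjunction: it is raining ∨ it is snowing
We know it is not the case that it is snowing.
By disjunctive syllogism, the other disjunct must be true.

It is raining


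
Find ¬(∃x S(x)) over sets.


Original: ∃x S(x)
Rule: ¬∀→∃, ¬∃→∀, negate predicate.
Negation: ∀x ¬S(x)

∀x ¬S(x)


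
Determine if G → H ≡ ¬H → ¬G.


Expression 1: G → H
Expression 2: ¬H → ¬G
Truth table (G H | Expr1 Expr2):
  T T |   T     T
  T F |   F     F
  F T |   T     T
  F F |   T     T
All 4 rows agree, so the expressions are logically equivalent.

Yes


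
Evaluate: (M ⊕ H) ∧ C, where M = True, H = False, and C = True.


M = True, H = False, C = True
Step 1: M ⊕ H = True XOR False = True
Step 2: True ∧ C = True AND True = True
XOR true when exactly one of M,H is true; then AND with C.

True


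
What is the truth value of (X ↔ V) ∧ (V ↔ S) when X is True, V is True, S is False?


X = True, V = True, S = False
Step 1: X ↔ V is true when X and V have the same value. Result: True
Step 2: V ↔ S is true when V and S have the same value. Result: False
Step 3: True ∧ False = False

False


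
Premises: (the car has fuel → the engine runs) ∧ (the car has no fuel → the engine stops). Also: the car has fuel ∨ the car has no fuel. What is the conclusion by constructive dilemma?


Constructive dilemma: (P → Q) ∧ (R → S), P ∨ R ⊢ Q ∨ S
Premise 1: the car has fuel → the engine runs
Premise 2: the car has no fuel → the engine stops
Premise 3: the car has fuel ∨ the car has no fuel
Case 1: Assuming the car has fuel, then by Premise 1, the engine runs.
Case 2: Assuming the car has no fuel, then by Premise 2, the engine stops.
Since one of the car has fuel or the car has no fuel must hold, we get the engine runs or the engine stops.

The engine runs or the engine stops.


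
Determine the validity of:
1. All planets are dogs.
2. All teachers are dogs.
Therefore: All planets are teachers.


Premise 1: All planets are dogs.
Premise 2: All teachers are dogs.
Conclusion: All planets are teachers.
Fallacy: undistributed middle. dogs is predicate in both.
Counterexample: planets and teachers could be disjoint subsets of dogs.

Invalid


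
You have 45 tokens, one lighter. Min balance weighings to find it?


Each weighing has 3 outcomes (left heavy / balance / right heavy), so k weighings distinguish at most 3^k cases; splitting into three near-equal groups achieves this.
Need 3^k ≥ 45: 3^3 = 27 < 45 ≤ 3^4 = 81
k = ⌈log₃(45)⌉ = 4

4


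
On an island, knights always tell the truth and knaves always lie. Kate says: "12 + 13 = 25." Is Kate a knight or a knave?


Statement: "12 + 13 = 25."
Actual: 12 + 13 = 25
Claimed: 25
Statement is TRUE → Kate tells the truth → Knight

Knight


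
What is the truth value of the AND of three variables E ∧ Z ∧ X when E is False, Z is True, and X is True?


E = False, Z = True, X = True
Step 1: E ∧ Z = False AND True = False
Step 2: (False) ∧ X = (False) AND True = False
AND is true only when ALL operands are true.

False


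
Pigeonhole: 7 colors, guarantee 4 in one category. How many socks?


Pigeonhole: to guarantee k in one of n categories, need (k-1)×n + 1.
k = 4, n = 7
Minimum = (4-1) × 7 + 1 = 3 × 7 + 1

22


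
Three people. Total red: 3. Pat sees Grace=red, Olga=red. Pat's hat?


Total red = 3, seen red = 2
Own red = 3 - 2 = 1
Pat's hat is red.

red


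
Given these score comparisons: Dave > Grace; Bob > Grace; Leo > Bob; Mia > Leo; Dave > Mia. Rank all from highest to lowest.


Constraints: Dave > Grace; Bob > Grace; Leo > Bob; Mia > Leo; Dave > Mia
Method: at each step, the next-highest is the one remaining person who never appears on the smaller side of a constraint between remaining people.
  Step 1: remaining {Bob, Dave, Grace, Leo, Mia}; on the smaller side: {Bob, Grace, Leo, Mia} → Dave is next (Dave > Grace; Dave > Mia).
  Step 2: remaining {Bob, Grace, Leo, Mia}; on the smaller side: {Bob, Grace, Leo} → Mia is next (Mia > Leo).
  Step 3: remaining {Bob, Grace, Leo}; on the smaller side: {Bob, Grace} → Leo is next (Leo > Bob).
  Step 4: remaining {Bob, Grace}; on the smaller side: {Grace} → Bob is next (Bob > Grace).
  Step 5: only Grace remains → lowest.
Final ranking (highest to lowest):

Dave > Mia > Leo > Bob > Grace


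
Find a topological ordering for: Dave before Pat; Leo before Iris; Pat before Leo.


Constraints: Dave before Pat; Leo before Iris; Pat before Leo
Method: repeatedly schedule the remaining task that has no remaining task required before it.
  Step 1: remaining {Pat, Leo, Dave, Iris}; every task except Dave still has a predecessor pending → schedule Dave.
  Step 2: remaining {Pat, Leo, Iris}; every task except Pat still has a predecessor pending → schedule Pat.
  Step 3: remaining {Leo, Iris}; every task except Leo still has a predecessor pending → schedule Leo.
  Step 4: only Iris remains → schedule Iris.
Resulting order:

Dave → Pat → Leo → Iris


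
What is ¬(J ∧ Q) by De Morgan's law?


De Morgan's law: ¬(P ∧ Q) ≡ ¬P ∨ ¬Q
¬(J ∧ Q) = ¬J ∨ ¬Q

¬J ∨ ¬Q


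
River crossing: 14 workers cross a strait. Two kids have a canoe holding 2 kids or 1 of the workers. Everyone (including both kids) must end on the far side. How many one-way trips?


Per crossing of one of the workers: kids→, one←, one of the workers→, one← = 4 trips
14 × 4 = 56, + 1 final kids→ = 57
Minimum trips = 57

57


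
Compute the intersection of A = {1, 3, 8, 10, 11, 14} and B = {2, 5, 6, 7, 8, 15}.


A = {1, 3, 8, 10, 11, 14}
B = {2, 5, 6, 7, 8, 15}
Operation: intersection
Elements in both: 8

{8}


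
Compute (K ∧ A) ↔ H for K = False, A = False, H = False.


K = False, A = False, H = False
Step 1: K ∧ A = False AND False = False
Step 2: (False) ↔ H: true when both sides have same truth value.
Result: False ↔ False = True

True


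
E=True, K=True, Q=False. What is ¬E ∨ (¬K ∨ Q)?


E = True, K = True, Q = False
Expression: ¬E ∨ (¬K ∨ Q)
Step 1: ¬K = NOT True = False
Step 2: ¬K ∨ Q = False OR False = False
Step 3: ¬E = NOT True = False
Step 4: (False) ∨ (False) = False OR False = False

False


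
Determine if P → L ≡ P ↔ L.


Expression 1: P → L
Expression 2: P ↔ L
Truth table (P L | Expr1 Expr2):
  T T |   T     T
  T F |   F     F
  F T |   T     F   ← differ
  F F |   T     T
Counterexample: P=F, L=T gives Expr1 = T but Expr2 = F, so the expressions are NOT logically equivalent.

No


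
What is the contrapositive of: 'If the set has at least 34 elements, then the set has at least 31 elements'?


Original: If the set has at least 34 elements, then the set has at least 31 elements
Contrapositive: If ¬Q, then ¬P
Negate Q: not (the set has at least 31 elements)
Negate P: not (the set has at least 34 elements)

If not (the set has at least 31 elements), then not (the set has at least 34 elements).


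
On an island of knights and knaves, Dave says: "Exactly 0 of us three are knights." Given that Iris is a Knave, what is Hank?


Dave claims exactly 0 knights among Dave, Iris, Hank.
Given: Iris is a Knave.

Case 1: Dave is a Knight (tells truth)
  Then exactly 0 of the three are knights.
  Counting Dave, Iris: 1 knight(s) so far. Need -1 more → impossible.
Case 2: Dave is a Knave (lies)
  Then the count is NOT 0.
  If Hank = Knave, count = 0 = 0 → claim would be true, contradicts lie.
  If Hank = Knight, count = 1 ≠ 0 → lie confirmed ✓

Hank is a Knight.

Knight


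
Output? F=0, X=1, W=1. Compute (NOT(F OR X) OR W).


F OR X = 1
NOT(1) = 0
0 OR 1 = 1

1


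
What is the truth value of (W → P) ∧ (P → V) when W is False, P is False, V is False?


W = False, P = False, V = False
Step 1: W → P is false only when W=True and P=False. Result: True
Step 2: P → V is false only when P=True and V=False. Result: True
Step 3: True ∧ True = True

True


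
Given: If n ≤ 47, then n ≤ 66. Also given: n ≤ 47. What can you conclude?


Modus ponens: P → Q, P ⊢ Q
P: n ≤ 47
Q: n ≤ 66
We have P → Q and P is true.
By modus ponens, Q must be true.

n ≤ 66


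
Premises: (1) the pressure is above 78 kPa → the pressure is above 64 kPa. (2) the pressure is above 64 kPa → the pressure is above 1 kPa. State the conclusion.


Hypothetical syllogism: P → Q, Q → R ⊢ P → R
Premise 1: the pressure is above 78 kPa → the pressure is above 64 kPa
Premise 2: the pressure is above 64 kPa → the pressure is above 1 kPa
Chain the implications: the middle term (the pressure is above 64 kPa) links the two.
Conclusion: If the pressure is above 78 kPa, then the pressure is above 1 kPa.

If the pressure is above 78 kPa, then the pressure is above 1 kPa.


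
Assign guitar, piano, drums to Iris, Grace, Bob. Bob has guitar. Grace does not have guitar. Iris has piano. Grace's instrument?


From clues:
  Bob → guitar
  Iris → piano
By elimination, Grace gets the remaining.

drums


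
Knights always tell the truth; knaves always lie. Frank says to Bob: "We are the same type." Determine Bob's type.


Frank says: "We are the same type."
Case 1: Frank is a Knight (truth-teller)
  Statement is true → they ARE the same → Bob is also a Knight
Case 2: Frank is a Knave (liar)
  Statement is false → they are NOT the same → Bob is a Knight
In both cases, Bob is a Knight.

Knight


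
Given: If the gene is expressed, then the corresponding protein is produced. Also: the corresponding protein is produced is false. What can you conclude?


Modus tollens: P → Q, ¬Q ⊢ ¬P
P: the gene is expressed
Q: the corresponding protein is produced
We have P → Q and Q is false.
By modus tollens, P must be false.

It is not the case that the gene is expressed


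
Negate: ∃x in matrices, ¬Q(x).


Original: ∃x ¬Q(x)
Rule: ¬∀→∃, ¬∃→∀, negate predicate.
Negation: ∀x Q(x)

∀x Q(x)


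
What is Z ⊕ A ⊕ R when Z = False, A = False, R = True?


Z = False, A = False, R = True
Step 1: Z ⊕ A = False XOR False = False
Step 2: False ⊕ R = False XOR True = True
XOR is true when an odd number of operands are true.

True


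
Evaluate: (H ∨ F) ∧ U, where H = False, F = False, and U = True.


H = False, F = False, U = True
Step 1: H ∨ F = False OR False = False
Step 2: False ∧ U = False AND True = False
OR is true when at least one operand is true; AND requires both.

False


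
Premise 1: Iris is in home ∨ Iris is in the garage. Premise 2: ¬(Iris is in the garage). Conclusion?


Disjunctive syllogism: P ∨ Q, ¬P ⊢ Q
Disjunction: Iris is in home ∨ Iris is in the garage
We know it is not the case that Iris is in the garage.
By disjunctive syllogism, the other disjunct must be true.

Iris is in home


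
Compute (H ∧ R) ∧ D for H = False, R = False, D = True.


H = False, R = False, D = True
Step 1: H ∧ R = False AND False = False
Step 2: False ∧ D = False AND True = False
AND is true only when ALL operands are true.

False


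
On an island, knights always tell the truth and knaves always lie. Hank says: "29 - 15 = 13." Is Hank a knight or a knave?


Statement: "29 - 15 = 13."
Actual: 29 - 15 = 14
Claimed: 13
Statement is FALSE → Hank lies → Knave

Knave


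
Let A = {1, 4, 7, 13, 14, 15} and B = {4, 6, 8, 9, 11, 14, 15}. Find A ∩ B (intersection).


A = {1, 4, 7, 13, 14, 15}
B = {4, 6, 8, 9, 11, 14, 15}
Operation: intersection
Elements in both: 4, 14, 15

{4, 14, 15}


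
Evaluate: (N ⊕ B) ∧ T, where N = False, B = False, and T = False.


N = False, B = False, T = False
Step 1: N ⊕ B = False XOR False = False
Step 2: False ∧ T = False AND False = False
XOR true when exactly one of N,B is true; then AND with T.

False


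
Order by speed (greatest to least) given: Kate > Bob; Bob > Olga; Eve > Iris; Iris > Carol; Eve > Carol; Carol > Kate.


Constraints: Kate > Bob; Bob > Olga; Eve > Iris; Iris > Carol; Eve > Carol; Carol > Kate
Method: at each step, the next-highest is the one remaining person who never appears on the smaller side of a constraint between remaining people.
  Step 1: remaining {Iris, Carol, Kate, Olga, Bob, Eve}; on the smaller side: {Iris, Carol, Kate, Olga, Bob} → Eve is next (Eve > Iris; Eve > Carol).
  Step 2: remaining {Iris, Carol, Kate, Olga, Bob}; on the smaller side: {Carol, Kate, Olga, Bob} → Iris is next (Iris > Carol).
  Step 3: remaining {Carol, Kate, Olga, Bob}; on the smaller side: {Kate, Olga, Bob} → Carol is next (Carol > Kate).
  Step 4: remaining {Kate, Olga, Bob}; on the smaller side: {Olga, Bob} → Kate is next (Kate > Bob).
  Step 5: remaining {Olga, Bob}; on the smaller side: {Olga} → Bob is next (Bob > Olga).
  Step 6: only Olga remains → lowest.
Final ranking (highest to lowest):

Eve > Iris > Carol > Kate > Bob > Olga


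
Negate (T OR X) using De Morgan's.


De Morgan's law: ¬(P ∨ Q) ≡ ¬P ∧ ¬Q
¬(T ∨ X) = ¬T ∧ ¬X

¬T ∧ ¬X


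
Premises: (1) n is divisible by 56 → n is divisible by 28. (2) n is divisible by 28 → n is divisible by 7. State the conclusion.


Hypothetical syllogism: P → Q, Q → R ⊢ P → R
Premise 1: n is divisible by 56 → n is divisible by 28
Premise 2: n is divisible by 28 → n is divisible by 7
Chain the implications: the middle term (n is divisible by 28) links the two.
Conclusion: If n is divisible by 56, then n is divisible by 7.

If n is divisible by 56, then n is divisible by 7.


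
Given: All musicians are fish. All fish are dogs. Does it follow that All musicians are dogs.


Premise 1: All musicians are fish.
Premise 2: All fish are dogs.
Conclusion: All musicians are dogs.
Barbara syllogism (AAA-1): All A are B, All B are C → All A are C.
Middle term (fish) distributed in premise 2.

Valid


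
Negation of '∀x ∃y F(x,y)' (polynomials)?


Original: ∀x ∃y F(x,y)
Rule: ¬∀→∃, ¬∃→∀, negate predicate.
Negation: ∃x ∀y ¬F(x,y)

∃x ∀y ¬F(x,y)


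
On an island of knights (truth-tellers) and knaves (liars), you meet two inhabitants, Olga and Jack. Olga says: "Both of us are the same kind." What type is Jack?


Olga says: "Both of us are the same kind."
Case 1: Olga is a Knight (truth-teller)
  Statement is true → they ARE the same → Jack is also a Knight
Case 2: Olga is a Knave (liar)
  Statement is false → they are NOT the same → Jack is a Knight
In both cases, Jack is a Knight.

Knight


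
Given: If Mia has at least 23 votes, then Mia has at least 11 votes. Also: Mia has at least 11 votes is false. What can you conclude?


Modus tollens: P → Q, ¬Q ⊢ ¬P
P: Mia has at least 23 votes
Q: Mia has at least 11 votes
We have P → Q and Q is false.
By modus tollens, P must be false.

It is not the case that Mia has at least 23 votes


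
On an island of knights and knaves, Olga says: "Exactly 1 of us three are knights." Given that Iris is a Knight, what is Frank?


Olga claims exactly 1 knights among Olga, Iris, Frank.
Given: Iris is a Knight.

Case 1: Olga is a Knight (tells truth)
  Then exactly 1 of the three are knights.
  Counting Olga, Iris: 2 knight(s) so far. Need -1 more → impossible.
Case 2: Olga is a Knave (lies)
  Then the count is NOT 1.
  If Frank = Knave, count = 1 = 1 → claim would be true, contradicts lie.
  If Frank = Knight, count = 2 ≠ 1 → lie confirmed ✓

Frank is a Knight.

Knight


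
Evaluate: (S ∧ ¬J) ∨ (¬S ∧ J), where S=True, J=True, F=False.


S = True, J = True, F = False
Expression: (S ∧ ¬J) ∨ (¬S ∧ J)
Step 1: ¬J = NOT True = False
Step 2: S ∧ ¬J = True AND False = False
Step 3: ¬S = NOT True = False
Step 4: ¬S ∧ J = False AND True = False
Step 5: (False) ∨ (False) = False OR False = False

False


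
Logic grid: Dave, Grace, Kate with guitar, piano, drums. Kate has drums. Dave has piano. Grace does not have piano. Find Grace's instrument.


From clues:
  Kate → drums
  Dave → piano
By elimination, Grace gets the remaining.

guitar


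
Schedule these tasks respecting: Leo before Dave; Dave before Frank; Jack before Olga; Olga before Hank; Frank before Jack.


Constraints: Leo before Dave; Dave before Frank; Jack before Olga; Olga before Hank; Frank before Jack
Method: repeatedly schedule the remaining task that has no remaining task required before it.
  Step 1: remaining {Jack, Leo, Olga, Dave, Hank, Frank}; every task except Leo still has a predecessor pending → schedule Leo.
  Step 2: remaining {Jack, Olga, Dave, Hank, Frank}; every task except Dave still has a predecessor pending → schedule Dave.
  Step 3: remaining {Jack, Olga, Hank, Frank}; every task except Frank still has a predecessor pending → schedule Frank.
  Step 4: remaining {Jack, Olga, Hank}; every task except Jack still has a predecessor pending → schedule Jack.
  Step 5: remaining {Olga, Hank}; every task except Olga still has a predecessor pending → schedule Olga.
  Step 6: only Hank remains → schedule Hank.
Resulting order:

Leo → Dave → Frank → Jack → Olga → Hank


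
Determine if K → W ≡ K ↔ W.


Expression 1: K → W
Expression 2: K ↔ W
Truth table (K W | Expr1 Expr2):
  T T |   T     T
  T F |   F     F
  F T |   T     F   ← differ
  F F |   T     T
Counterexample: K=F, W=T gives Expr1 = T but Expr2 = F, so the expressions are NOT logically equivalent.

No


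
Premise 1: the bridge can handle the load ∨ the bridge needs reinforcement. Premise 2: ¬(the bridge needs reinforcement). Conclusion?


Disjunctive syllogism: P ∨ Q, ¬P ⊢ Q
Disjunction: the bridge can handle the load ∨ the bridge needs reinforcement
We know it is not the case that the bridge needs reinforcement.
By disjunctive syllogism, the other disjunct must be true.

The bridge can handle the load


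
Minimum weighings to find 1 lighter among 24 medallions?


Each weighing has 3 outcomes (left heavy / balance / right heavy), so k weighings distinguish at most 3^k cases; splitting into three near-equal groups achieves this.
Need 3^k ≥ 24: 3^2 = 9 < 24 ≤ 3^3 = 27
k = ⌈log₃(24)⌉ = 3

3


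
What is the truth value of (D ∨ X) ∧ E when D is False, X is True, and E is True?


D = False, X = True, E = True
Step 1: D ∨ X = False OR True = True
Step 2: True ∧ E = True AND True = True
OR is true when at least one operand is true; AND requires both.

True


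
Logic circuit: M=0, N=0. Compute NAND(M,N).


M AND N = 0
NOT(0) = 1

1


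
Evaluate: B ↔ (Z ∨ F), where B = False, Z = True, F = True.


B = False, Z = True, F = True
Step 1: Z ∨ F = True OR True = True
Step 2: B ↔ (True): true when both sides have same truth value.
Result: False ↔ True = False

False


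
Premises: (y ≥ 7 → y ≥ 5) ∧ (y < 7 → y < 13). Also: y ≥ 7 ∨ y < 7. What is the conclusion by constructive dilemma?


Constructive dilemma: (P → Q) ∧ (R → S), P ∨ R ⊢ Q ∨ S
Premise 1: y ≥ 7 → y ≥ 5
Premise 2: y < 7 → y < 13
Premise 3: y ≥ 7 ∨ y < 7
Case 1: Assuming y ≥ 7, then by Premise 1, y ≥ 5.
Case 2: Assuming y < 7, then by Premise 2, y < 13.
Since one of y ≥ 7 or y < 7 must hold, we get y ≥ 5 or y < 13.

y ≥ 5 or y < 13.


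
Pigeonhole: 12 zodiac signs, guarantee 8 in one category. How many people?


Pigeonhole: to guarantee k in one of n categories, need (k-1)×n + 1.
k = 8, n = 12
Minimum = (8-1) × 12 + 1 = 7 × 12 + 1

85


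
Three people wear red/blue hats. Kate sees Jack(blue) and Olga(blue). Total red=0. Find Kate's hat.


Total red = 0, seen red = 0
Own red = 0 - 0 = 0
Kate's hat is blue.

blue


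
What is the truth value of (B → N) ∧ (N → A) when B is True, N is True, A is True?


B = True, N = True, A = True
Step 1: B → N is false only when B=True and N=False. Result: True
Step 2: N → A is false only when N=True and A=False. Result: True
Step 3: True ∧ True = True

True


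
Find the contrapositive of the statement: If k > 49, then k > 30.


Original: If k > 49, then k > 30
Contrapositive: If ¬Q, then ¬P
Negate Q: not (k > 30)
Negate P: not (k > 49)

If not (k > 30), then not (k > 49).


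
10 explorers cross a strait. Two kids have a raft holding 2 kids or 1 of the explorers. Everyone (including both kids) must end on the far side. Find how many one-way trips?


Per crossing of one of the explorers: kids→, one←, one of the explorers→, one← = 4 trips
10 × 4 = 40, + 1 final kids→ = 41
Minimum trips = 41

41


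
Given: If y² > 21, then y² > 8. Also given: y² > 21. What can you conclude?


Modus ponens: P → Q, P ⊢ Q
P: y² > 21
Q: y² > 8
We have P → Q and P is true.
By modus ponens, Q must be true.

y² > 8


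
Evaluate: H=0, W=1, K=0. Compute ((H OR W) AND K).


H OR W = 0|1 = 1
1 AND 0 = 0

0


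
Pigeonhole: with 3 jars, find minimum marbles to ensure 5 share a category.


Pigeonhole: to guarantee k in one of n categories, need (k-1)×n + 1.
k = 5, n = 3
Minimum = (5-1) × 3 + 1 = 4 × 3 + 1

13


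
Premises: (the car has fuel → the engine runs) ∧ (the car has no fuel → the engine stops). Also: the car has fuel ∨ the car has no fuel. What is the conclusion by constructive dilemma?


Constructive dilemma: (P → Q) ∧ (R → S), P ∨ R ⊢ Q ∨ S
Premise 1: the car has fuel → the engine runs
Premise 2: the car has no fuel → the engine stops
Premise 3: the car has fuel ∨ the car has no fuel
Case 1: Assuming the car has fuel, then by Premise 1, the engine runs.
Case 2: Assuming the car has no fuel, then by Premise 2, the engine stops.
Since one of the car has fuel or the car has no fuel must hold, we get the engine runs or the engine stops.

The engine runs or the engine stops.


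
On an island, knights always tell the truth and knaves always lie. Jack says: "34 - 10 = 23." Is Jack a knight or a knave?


Statement: "34 - 10 = 23."
Actual: 34 - 10 = 24
Claimed: 23
Statement is FALSE → Jack lies → Knave

Knave
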